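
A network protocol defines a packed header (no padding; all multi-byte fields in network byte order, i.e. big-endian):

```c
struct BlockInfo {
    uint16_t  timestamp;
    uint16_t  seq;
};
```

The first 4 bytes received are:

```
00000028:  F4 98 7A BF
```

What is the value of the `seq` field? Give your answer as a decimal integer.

`seq` follows `timestamp` (2 bytes), so it starts at byte offset 2 and occupies 2 bytes.
Bytes at offsets 2..3: 7A BF.
In big-endian order the high byte comes first in memory.
The bytes are already most-significant first: 0x7ABF.
0x7ABF = 31423.

31423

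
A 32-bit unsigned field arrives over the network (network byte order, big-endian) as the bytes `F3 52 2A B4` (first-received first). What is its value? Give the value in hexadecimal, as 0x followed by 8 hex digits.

0xF3522AB4

In big-endian order the high byte comes first in memory.
The bytes are already most-significant first: 0xF3522AB4.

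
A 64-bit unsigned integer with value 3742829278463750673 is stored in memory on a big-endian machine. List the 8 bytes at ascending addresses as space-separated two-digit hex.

33 F1 33 65 FD C3 72 11

3742829278463750673 in hexadecimal, padded to 64 bits, is 0x33F13365FDC37211.
Split into bytes (most-significant first): 33 F1 33 65 FD C3 72 11.
Big-endian stores the most-significant byte at the lowest address.
So the memory order matches the most-significant-first order: 33 F1 33 65 FD C3 72 11.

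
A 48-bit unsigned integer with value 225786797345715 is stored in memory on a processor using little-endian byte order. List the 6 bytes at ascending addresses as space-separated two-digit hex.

225786797345715 in hexadecimal, padded to 48 bits, is 0xCD5A15D9CBB3.
Split into bytes (most-significant first): CD 5A 15 D9 CB B3.
Little-endian: lowest address holds the least-significant byte.
So at ascending addresses the bytes are B3 CB D9 15 5A CD.

B3 CB D9 15 5A CD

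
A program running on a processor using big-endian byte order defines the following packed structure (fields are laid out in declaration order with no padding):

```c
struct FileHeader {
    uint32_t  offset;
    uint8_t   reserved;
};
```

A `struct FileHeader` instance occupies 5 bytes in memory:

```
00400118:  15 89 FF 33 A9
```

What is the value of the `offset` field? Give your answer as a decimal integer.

`offset` is the first field, at byte offset 0, occupying 4 bytes.
Bytes at offsets 0..3: 15 89 FF 33.
Big-endian stores the most-significant byte at the lowest address.
The bytes are already most-significant first: 0x1589FF33.
0x1589FF33 = 361365299.

361365299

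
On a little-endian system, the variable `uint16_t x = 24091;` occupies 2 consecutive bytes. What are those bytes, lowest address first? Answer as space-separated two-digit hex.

1B 5E

24091 in hexadecimal, padded to 16 bits, is 0x5E1B.
Split into bytes (most-significant first): 5E 1B.
In little-endian order the low byte comes first in memory.
So at ascending addresses the bytes are 1B 5E.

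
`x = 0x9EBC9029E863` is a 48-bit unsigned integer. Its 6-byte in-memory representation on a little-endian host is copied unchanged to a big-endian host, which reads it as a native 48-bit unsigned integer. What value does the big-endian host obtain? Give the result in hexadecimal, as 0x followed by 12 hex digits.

0x63E82990BC9E

Stored little-endian, the bytes at ascending addresses are 63 E8 29 90 BC 9E.
Read back as big-endian, the last byte is least significant, giving 0x63E82990BC9E.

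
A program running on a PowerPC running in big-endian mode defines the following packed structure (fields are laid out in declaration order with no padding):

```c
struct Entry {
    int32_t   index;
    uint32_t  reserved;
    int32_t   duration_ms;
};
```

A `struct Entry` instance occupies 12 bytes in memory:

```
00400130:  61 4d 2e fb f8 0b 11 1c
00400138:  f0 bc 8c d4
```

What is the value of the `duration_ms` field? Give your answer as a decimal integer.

-256078636

`duration_ms` follows `index` (4 B), `reserved` (4 B), so it starts at offset 4 + 4 = 8 and occupies 4 bytes.
Bytes at offsets 8..11: F0 BC 8C D4.
Big-endian: lowest address holds the most-significant byte.
The bytes are already most-significant first: 0xF0BC8CD4.
Top bit is set, so as a signed 32-bit value this is 0xF0BC8CD4 − 2^32 = -256078636.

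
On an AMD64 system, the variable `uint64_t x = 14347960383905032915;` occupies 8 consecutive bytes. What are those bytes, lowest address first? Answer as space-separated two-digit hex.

D3 6A 09 4E F3 31 1E C7

14347960383905032915 in hexadecimal, padded to 64 bits, is 0xC71E31F34E096AD3.
Split into bytes (most-significant first): C7 1E 31 F3 4E 09 6A D3.
Little-endian stores the least-significant byte at the lowest address.
So at ascending addresses the bytes are D3 6A 09 4E F3 31 1E C7.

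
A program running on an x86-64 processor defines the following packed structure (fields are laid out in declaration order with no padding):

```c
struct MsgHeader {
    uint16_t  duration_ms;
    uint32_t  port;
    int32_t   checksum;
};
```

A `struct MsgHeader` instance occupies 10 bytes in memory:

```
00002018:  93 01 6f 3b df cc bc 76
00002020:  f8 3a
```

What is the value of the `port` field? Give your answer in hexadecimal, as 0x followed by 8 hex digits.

0xCCDF3B6F

`port` follows `duration_ms` (2 bytes), so it starts at byte offset 2 and occupies 4 bytes.
Bytes at offsets 2..5: 6F 3B DF CC.
In little-endian order the low byte comes first in memory.
Reassemble most-significant byte first: CC DF 3B 6F → 0xCCDF3B6F.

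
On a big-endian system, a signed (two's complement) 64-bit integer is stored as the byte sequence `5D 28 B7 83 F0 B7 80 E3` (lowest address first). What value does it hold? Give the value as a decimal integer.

6712817021902880995

Big-endian: lowest address holds the most-significant byte.
The bytes are already most-significant first: 0x5D28B783F0B780E3.
0x5D28B783F0B780E3 = 6712817021902880995.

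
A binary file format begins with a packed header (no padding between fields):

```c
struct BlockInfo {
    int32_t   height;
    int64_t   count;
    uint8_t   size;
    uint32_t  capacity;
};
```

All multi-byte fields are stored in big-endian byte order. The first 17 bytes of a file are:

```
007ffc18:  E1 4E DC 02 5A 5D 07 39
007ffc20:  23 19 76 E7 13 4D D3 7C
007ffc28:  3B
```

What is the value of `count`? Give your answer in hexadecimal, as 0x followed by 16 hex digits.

0x5A5D0739231976E7

`count` follows `height` (4 bytes), so it starts at byte offset 4 and occupies 8 bytes.
Bytes at offsets 4..11: 5A 5D 07 39 23 19 76 E7.
Big-endian stores the most-significant byte at the lowest address.
The bytes are already most-significant first: 0x5A5D0739231976E7.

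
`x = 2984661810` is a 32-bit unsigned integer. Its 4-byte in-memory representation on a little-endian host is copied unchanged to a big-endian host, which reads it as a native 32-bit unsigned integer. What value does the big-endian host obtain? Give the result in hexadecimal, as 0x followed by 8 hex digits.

0x3253E6B1

2984661810 in 32-bit hexadecimal is 0xB1E65332.
Stored little-endian, the bytes at ascending addresses are 32 53 E6 B1.
Read back as big-endian, the last byte is least significant, giving 0x3253E6B1.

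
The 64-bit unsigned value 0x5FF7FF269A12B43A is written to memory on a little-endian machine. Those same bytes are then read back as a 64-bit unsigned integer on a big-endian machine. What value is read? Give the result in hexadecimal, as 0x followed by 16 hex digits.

0x3AB4129A26FFF75F

Stored little-endian, the bytes at ascending addresses are 3A B4 12 9A 26 FF F7 5F.
Read back as big-endian, the last byte is least significant, giving 0x3AB4129A26FFF75F.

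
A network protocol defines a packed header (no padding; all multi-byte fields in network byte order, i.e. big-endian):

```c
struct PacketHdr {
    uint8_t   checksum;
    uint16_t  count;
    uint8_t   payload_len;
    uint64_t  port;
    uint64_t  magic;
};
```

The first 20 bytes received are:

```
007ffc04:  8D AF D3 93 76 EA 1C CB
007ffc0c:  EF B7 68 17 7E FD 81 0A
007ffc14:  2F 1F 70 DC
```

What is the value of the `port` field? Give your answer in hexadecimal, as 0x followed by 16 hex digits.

0x76EA1CCBEFB76817

`port` follows `checksum` (1 B), `count` (2 B), `payload_len` (1 B), so it starts at offset 1 + 2 + 1 = 4 and occupies 8 bytes.
Bytes at offsets 4..11: 76 EA 1C CB EF B7 68 17.
In big-endian order the high byte comes first in memory.
The bytes are already most-significant first: 0x76EA1CCBEFB76817.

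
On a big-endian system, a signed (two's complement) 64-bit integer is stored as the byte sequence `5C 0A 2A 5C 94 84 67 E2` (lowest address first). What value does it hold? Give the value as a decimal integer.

6632159978373539810

In big-endian order the high byte comes first in memory.
The bytes are already most-significant first: 0x5C0A2A5C948467E2.
0x5C0A2A5C948467E2 = 6632159978373539810.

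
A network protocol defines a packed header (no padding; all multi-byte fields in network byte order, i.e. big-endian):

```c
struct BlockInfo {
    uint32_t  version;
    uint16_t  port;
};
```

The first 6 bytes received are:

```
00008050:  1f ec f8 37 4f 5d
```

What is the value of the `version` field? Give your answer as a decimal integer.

535623735

`version` is the first field, at byte offset 0, occupying 4 bytes.
Bytes at offsets 0..3: 1F EC F8 37.
Big-endian stores the most-significant byte at the lowest address.
The bytes are already most-significant first: 0x1FECF837.
0x1FECF837 = 535623735.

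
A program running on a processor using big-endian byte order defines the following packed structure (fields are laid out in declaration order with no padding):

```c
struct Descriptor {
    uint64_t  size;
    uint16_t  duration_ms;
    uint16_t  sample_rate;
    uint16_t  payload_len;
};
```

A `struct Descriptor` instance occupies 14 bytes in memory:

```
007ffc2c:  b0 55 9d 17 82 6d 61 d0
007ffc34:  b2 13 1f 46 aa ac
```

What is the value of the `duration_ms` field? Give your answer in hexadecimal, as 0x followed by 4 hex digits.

`duration_ms` follows `size` (8 bytes), so it starts at byte offset 8 and occupies 2 bytes.
Bytes at offsets 8..9: B2 13.
Big-endian stores the most-significant byte at the lowest address.
The bytes are already most-significant first: 0xB213.

0xB213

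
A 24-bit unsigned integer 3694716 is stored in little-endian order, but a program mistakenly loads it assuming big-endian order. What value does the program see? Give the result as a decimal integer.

8151096

3694716 in 24-bit hexadecimal is 0x38607C.
Stored little-endian, the bytes at ascending addresses are 7C 60 38.
Read back as big-endian, the last byte is least significant, giving 0x7C6038.
0x7C6038 = 8151096.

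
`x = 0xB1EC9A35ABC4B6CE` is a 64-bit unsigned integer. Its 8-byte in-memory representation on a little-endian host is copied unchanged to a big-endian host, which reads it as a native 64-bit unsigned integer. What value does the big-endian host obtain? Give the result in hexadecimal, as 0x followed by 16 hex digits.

0xCEB6C4AB359AECB1

Stored little-endian, the bytes at ascending addresses are CE B6 C4 AB 35 9A EC B1.
Read back as big-endian, the last byte is least significant, giving 0xCEB6C4AB359AECB1.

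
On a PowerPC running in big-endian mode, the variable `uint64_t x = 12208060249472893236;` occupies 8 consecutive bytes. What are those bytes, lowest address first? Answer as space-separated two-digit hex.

12208060249472893236 in hexadecimal, padded to 64 bits, is 0xA96BBE1DA6660134.
Split into bytes (most-significant first): A9 6B BE 1D A6 66 01 34.
Big-endian: lowest address holds the most-significant byte.
So the memory order matches the most-significant-first order: A9 6B BE 1D A6 66 01 34.

A9 6B BE 1D A6 66 01 34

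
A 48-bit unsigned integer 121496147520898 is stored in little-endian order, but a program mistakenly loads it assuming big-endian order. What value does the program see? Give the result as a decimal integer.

121496147520898 in 48-bit hexadecimal is 0x6E8006B6ED82.
Stored little-endian, the bytes at ascending addresses are 82 ED B6 06 80 6E.
Read back as big-endian, the last byte is least significant, giving 0x82EDB606806E.
0x82EDB606806E = 143957472739438.

143957472739438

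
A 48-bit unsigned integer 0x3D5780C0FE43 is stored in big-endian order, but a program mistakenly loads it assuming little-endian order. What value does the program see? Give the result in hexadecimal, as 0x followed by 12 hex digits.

Stored big-endian, the bytes at ascending addresses are 3D 57 80 C0 FE 43.
Read back as little-endian, the first byte is least significant, giving 0x43FEC080573D.

0x43FEC080573D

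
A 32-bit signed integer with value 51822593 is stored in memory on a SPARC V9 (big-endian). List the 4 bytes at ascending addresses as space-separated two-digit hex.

03 16 C0 01

51822593 in hexadecimal, padded to 32 bits, is 0x0316C001.
Split into bytes (most-significant first): 03 16 C0 01.
In big-endian order the high byte comes first in memory.
So the memory order matches the most-significant-first order: 03 16 C0 01.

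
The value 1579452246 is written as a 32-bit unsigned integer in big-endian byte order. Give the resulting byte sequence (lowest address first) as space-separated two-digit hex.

1579452246 in hexadecimal, padded to 32 bits, is 0x5E248756.
Split into bytes (most-significant first): 5E 24 87 56.
Big-endian stores the most-significant byte at the lowest address.
So the memory order matches the most-significant-first order: 5E 24 87 56.

5E 24 87 56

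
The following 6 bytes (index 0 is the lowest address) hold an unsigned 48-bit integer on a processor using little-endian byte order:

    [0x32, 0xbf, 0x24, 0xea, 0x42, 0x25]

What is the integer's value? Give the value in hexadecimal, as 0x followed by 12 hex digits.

0x2542EA24BF32

Little-endian stores the least-significant byte at the lowest address.
Reassemble most-significant byte first: 25 42 EA 24 BF 32 → 0x2542EA24BF32.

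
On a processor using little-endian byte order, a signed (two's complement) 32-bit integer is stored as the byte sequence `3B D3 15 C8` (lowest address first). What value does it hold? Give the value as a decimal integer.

Little-endian stores the least-significant byte at the lowest address.
Reassemble most-significant byte first: C8 15 D3 3B → 0xC815D33B.
Top bit is set, so as a signed 32-bit value this is 0xC815D33B − 2^32 = -938093765.

-938093765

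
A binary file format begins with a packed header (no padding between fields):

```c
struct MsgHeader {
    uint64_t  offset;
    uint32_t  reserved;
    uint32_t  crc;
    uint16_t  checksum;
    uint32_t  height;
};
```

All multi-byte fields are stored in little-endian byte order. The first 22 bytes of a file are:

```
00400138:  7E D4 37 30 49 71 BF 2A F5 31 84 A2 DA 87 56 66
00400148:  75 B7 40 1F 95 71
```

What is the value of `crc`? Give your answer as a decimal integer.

`crc` follows `offset` (8 B), `reserved` (4 B), so it starts at offset 8 + 4 = 12 and occupies 4 bytes.
Bytes at offsets 12..15: DA 87 56 66.
Little-endian: lowest address holds the least-significant byte.
Reassemble most-significant byte first: 66 56 87 DA → 0x665687DA.
0x665687DA = 1716946906.

1716946906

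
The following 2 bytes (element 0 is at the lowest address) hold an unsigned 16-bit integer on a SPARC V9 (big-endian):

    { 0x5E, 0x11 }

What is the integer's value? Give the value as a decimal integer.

24081

Big-endian stores the most-significant byte at the lowest address.
The bytes are already most-significant first: 0x5E11.
0x5E11 = 24081.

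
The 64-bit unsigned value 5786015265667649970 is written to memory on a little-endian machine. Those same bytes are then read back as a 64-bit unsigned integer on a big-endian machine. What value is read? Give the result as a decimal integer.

5786015265667649970 in 64-bit hexadecimal is 0x504C0E3A7F1B91B2.
Stored little-endian, the bytes at ascending addresses are B2 91 1B 7F 3A 0E 4C 50.
Read back as big-endian, the last byte is least significant, giving 0xB2911B7F3A0E4C50.
0xB2911B7F3A0E4C50 = 12867095843623029840.

12867095843623029840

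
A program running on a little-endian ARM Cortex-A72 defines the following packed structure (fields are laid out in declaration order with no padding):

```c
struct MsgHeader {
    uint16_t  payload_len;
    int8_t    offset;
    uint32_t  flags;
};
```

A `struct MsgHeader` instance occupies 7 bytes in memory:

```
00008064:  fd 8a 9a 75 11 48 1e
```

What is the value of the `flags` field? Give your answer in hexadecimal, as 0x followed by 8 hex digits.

`flags` follows `payload_len` (2 B), `offset` (1 B), so it starts at offset 2 + 1 = 3 and occupies 4 bytes.
Bytes at offsets 3..6: 75 11 48 1E.
In little-endian order the low byte comes first in memory.
Reassemble most-significant byte first: 1E 48 11 75 → 0x1E481175.

0x1E481175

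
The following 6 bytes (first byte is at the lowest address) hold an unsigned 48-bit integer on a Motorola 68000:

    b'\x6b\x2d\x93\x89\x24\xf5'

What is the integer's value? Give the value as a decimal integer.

117843492938997

Big-endian stores the most-significant byte at the lowest address.
The bytes are already most-significant first: 0x6B2D938924F5.
0x6B2D938924F5 = 117843492938997.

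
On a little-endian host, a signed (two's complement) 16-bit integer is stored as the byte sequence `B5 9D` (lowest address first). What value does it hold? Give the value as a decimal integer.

Little-endian stores the least-significant byte at the lowest address.
Reassemble most-significant byte first: 9D B5 → 0x9DB5.
Top bit is set, so as a signed 16-bit value this is 0x9DB5 − 2^16 = -25163.

-25163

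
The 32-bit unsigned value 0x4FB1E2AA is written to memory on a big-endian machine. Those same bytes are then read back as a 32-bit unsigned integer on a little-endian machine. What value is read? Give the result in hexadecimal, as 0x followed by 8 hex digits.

Stored big-endian, the bytes at ascending addresses are 4F B1 E2 AA.
Read back as little-endian, the first byte is least significant, giving 0xAAE2B14F.

0xAAE2B14F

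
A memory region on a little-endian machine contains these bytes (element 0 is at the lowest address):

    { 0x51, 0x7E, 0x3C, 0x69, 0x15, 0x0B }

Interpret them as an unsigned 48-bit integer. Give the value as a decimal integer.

Little-endian: lowest address holds the least-significant byte.
Reassemble most-significant byte first: 0B 15 69 3C 7E 51 → 0x0B15693C7E51.
0x0B15693C7E51 = 12186587790929.

12186587790929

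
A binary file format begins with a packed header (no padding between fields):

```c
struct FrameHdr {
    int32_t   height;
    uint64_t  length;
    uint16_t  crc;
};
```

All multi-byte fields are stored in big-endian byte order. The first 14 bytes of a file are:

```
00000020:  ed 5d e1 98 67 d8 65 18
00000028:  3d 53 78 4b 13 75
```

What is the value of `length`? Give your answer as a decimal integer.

`length` follows `height` (4 bytes), so it starts at byte offset 4 and occupies 8 bytes.
Bytes at offsets 4..11: 67 D8 65 18 3D 53 78 4B.
Big-endian: lowest address holds the most-significant byte.
The bytes are already most-significant first: 0x67D865183D53784B.
0x67D865183D53784B = 7482841935658580043.

7482841935658580043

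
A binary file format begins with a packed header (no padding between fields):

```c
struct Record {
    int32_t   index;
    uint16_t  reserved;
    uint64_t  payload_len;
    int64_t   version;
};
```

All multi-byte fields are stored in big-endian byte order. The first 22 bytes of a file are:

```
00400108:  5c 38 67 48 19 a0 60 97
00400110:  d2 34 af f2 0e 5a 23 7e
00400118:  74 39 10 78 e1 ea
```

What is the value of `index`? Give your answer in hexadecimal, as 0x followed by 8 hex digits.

0x5C386748

`index` is the first field, at byte offset 0, occupying 4 bytes.
Bytes at offsets 0..3: 5C 38 67 48.
In big-endian order the high byte comes first in memory.
The bytes are already most-significant first: 0x5C386748.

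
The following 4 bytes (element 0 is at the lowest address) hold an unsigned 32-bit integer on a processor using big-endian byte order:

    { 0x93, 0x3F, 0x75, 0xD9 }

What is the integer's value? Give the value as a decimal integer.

Big-endian: lowest address holds the most-significant byte.
The bytes are already most-significant first: 0x933F75D9.
0x933F75D9 = 2470409689.

2470409689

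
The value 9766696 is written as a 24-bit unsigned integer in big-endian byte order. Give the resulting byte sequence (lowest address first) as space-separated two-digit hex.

95 07 28

9766696 in hexadecimal, padded to 24 bits, is 0x950728.
Split into bytes (most-significant first): 95 07 28.
Big-endian: lowest address holds the most-significant byte.
So the memory order matches the most-significant-first order: 95 07 28.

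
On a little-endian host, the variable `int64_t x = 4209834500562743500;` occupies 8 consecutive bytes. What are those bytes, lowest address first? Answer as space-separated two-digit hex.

CC F0 39 71 2C 56 6C 3A

4209834500562743500 in hexadecimal, padded to 64 bits, is 0x3A6C562C7139F0CC.
Split into bytes (most-significant first): 3A 6C 56 2C 71 39 F0 CC.
Little-endian: lowest address holds the least-significant byte.
So at ascending addresses the bytes are CC F0 39 71 2C 56 6C 3A.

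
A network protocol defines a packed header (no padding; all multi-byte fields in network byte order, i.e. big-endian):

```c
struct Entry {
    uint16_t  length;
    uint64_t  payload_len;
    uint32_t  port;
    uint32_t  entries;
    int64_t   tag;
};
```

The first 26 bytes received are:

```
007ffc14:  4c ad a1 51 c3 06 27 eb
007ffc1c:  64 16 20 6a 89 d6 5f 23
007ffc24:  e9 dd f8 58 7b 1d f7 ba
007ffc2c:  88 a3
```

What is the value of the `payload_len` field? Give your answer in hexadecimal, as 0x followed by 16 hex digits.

0xA151C30627EB6416

`payload_len` follows `length` (2 bytes), so it starts at byte offset 2 and occupies 8 bytes.
Bytes at offsets 2..9: A1 51 C3 06 27 EB 64 16.
Big-endian stores the most-significant byte at the lowest address.
The bytes are already most-significant first: 0xA151C30627EB6416.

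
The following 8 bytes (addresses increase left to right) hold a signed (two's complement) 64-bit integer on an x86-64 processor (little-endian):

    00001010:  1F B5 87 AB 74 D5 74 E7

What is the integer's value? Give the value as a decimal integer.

Little-endian stores the least-significant byte at the lowest address.
Reassemble most-significant byte first: E7 74 D5 74 AB 87 B5 1F → 0xE774D574AB87B51F.
Top bit is set, so as a signed 64-bit value this is 0xE774D574AB87B51F − 2^64 = -1768554056579042017.

-1768554056579042017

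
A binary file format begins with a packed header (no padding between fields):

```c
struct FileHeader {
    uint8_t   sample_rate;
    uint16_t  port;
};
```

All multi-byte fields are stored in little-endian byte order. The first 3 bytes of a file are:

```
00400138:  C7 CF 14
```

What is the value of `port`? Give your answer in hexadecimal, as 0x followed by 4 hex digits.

0x14CF

`port` follows `sample_rate` (1 byte), so it starts at byte offset 1 and occupies 2 bytes.
Bytes at offsets 1..2: CF 14.
Little-endian stores the least-significant byte at the lowest address.
Reassemble most-significant byte first: 14 CF → 0x14CF.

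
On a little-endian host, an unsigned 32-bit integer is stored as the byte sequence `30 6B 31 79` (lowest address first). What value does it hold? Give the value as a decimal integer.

2033281840

Little-endian stores the least-significant byte at the lowest address.
Reassemble most-significant byte first: 79 31 6B 30 → 0x79316B30.
0x79316B30 = 2033281840.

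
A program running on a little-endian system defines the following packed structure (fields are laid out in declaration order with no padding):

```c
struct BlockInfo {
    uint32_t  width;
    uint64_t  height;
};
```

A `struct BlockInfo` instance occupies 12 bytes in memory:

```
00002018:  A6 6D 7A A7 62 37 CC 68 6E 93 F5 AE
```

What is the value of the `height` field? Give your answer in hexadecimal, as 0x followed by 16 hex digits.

`height` follows `width` (4 bytes), so it starts at byte offset 4 and occupies 8 bytes.
Bytes at offsets 4..11: 62 37 CC 68 6E 93 F5 AE.
In little-endian order the low byte comes first in memory.
Reassemble most-significant byte first: AE F5 93 6E 68 CC 37 62 → 0xAEF5936E68CC3762.

0xAEF5936E68CC3762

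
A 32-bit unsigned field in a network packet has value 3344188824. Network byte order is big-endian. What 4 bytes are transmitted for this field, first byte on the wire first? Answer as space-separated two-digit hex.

3344188824 in hexadecimal, padded to 32 bits, is 0xC7544598.
Split into bytes (most-significant first): C7 54 45 98.
In big-endian order the high byte comes first in memory.
So the memory order matches the most-significant-first order: C7 54 45 98.

C7 54 45 98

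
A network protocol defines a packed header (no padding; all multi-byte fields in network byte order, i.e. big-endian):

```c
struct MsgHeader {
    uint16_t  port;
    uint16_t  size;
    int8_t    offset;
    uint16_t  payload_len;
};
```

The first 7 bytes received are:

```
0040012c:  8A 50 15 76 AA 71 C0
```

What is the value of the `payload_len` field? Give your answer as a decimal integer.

`payload_len` follows `port` (2 B), `size` (2 B), `offset` (1 B), so it starts at offset 2 + 2 + 1 = 5 and occupies 2 bytes.
Bytes at offsets 5..6: 71 C0.
Big-endian: lowest address holds the most-significant byte.
The bytes are already most-significant first: 0x71C0.
0x71C0 = 29120.

29120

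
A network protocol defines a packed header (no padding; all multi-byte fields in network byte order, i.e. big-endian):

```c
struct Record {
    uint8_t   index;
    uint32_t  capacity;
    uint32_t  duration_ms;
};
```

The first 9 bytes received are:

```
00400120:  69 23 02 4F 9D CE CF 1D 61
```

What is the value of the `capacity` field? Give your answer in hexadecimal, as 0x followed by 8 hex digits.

0x23024F9D

`capacity` follows `index` (1 byte), so it starts at byte offset 1 and occupies 4 bytes.
Bytes at offsets 1..4: 23 02 4F 9D.
Big-endian stores the most-significant byte at the lowest address.
The bytes are already most-significant first: 0x23024F9D.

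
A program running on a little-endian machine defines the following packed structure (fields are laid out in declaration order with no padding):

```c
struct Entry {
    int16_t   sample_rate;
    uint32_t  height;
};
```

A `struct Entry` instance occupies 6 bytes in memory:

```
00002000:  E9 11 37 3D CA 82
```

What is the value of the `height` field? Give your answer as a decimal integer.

`height` follows `sample_rate` (2 bytes), so it starts at byte offset 2 and occupies 4 bytes.
Bytes at offsets 2..5: 37 3D CA 82.
Little-endian stores the least-significant byte at the lowest address.
Reassemble most-significant byte first: 82 CA 3D 37 → 0x82CA3D37.
0x82CA3D37 = 2194292023.

2194292023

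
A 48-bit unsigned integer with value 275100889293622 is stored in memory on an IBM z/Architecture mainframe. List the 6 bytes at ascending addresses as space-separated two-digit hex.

FA 33 EA C8 A3 36

275100889293622 in hexadecimal, padded to 48 bits, is 0xFA33EAC8A336.
Split into bytes (most-significant first): FA 33 EA C8 A3 36.
Big-endian stores the most-significant byte at the lowest address.
So the memory order matches the most-significant-first order: FA 33 EA C8 A3 36.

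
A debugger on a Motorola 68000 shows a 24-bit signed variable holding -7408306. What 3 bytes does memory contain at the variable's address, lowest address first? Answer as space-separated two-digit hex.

8E F5 4E

Two's complement of -7408306 in 24 bits: 7408306 = 0x710AB2; invert → 0x8EF54D; add 1 → 0x8EF54E.
Split into bytes (most-significant first): 8E F5 4E.
Big-endian: lowest address holds the most-significant byte.
So the memory order matches the most-significant-first order: 8E F5 4E.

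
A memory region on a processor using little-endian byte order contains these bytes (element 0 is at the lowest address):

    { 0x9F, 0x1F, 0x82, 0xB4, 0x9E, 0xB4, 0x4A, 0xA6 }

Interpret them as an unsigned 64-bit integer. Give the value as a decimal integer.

In little-endian order the low byte comes first in memory.
Reassemble most-significant byte first: A6 4A B4 9E B4 82 1F 9F → 0xA64AB49EB4821F9F.
0xA64AB49EB4821F9F = 11982588352298885023.

11982588352298885023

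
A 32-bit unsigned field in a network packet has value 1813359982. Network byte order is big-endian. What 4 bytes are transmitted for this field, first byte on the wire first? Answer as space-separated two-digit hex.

6C 15 AD 6E

1813359982 in hexadecimal, padded to 32 bits, is 0x6C15AD6E.
Split into bytes (most-significant first): 6C 15 AD 6E.
Big-endian stores the most-significant byte at the lowest address.
So the memory order matches the most-significant-first order: 6C 15 AD 6E.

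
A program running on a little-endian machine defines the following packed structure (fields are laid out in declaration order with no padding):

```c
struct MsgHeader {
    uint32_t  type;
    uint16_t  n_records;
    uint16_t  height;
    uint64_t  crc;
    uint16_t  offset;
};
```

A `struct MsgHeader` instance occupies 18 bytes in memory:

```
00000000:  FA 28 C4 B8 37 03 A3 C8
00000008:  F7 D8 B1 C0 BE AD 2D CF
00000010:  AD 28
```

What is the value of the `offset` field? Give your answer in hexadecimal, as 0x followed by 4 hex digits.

`offset` follows `type` (4 B), `n_records` (2 B), `height` (2 B), `crc` (8 B), so it starts at offset 4 + 2 + 2 + 8 = 16 and occupies 2 bytes.
Bytes at offsets 16..17: AD 28.
Little-endian: lowest address holds the least-significant byte.
Reassemble most-significant byte first: 28 AD → 0x28AD.

0x28AD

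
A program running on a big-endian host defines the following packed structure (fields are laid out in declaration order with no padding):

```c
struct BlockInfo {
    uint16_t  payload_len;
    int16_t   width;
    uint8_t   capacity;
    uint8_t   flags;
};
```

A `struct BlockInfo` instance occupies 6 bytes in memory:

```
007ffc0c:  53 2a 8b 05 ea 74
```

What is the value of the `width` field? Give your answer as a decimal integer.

`width` follows `payload_len` (2 bytes), so it starts at byte offset 2 and occupies 2 bytes.
Bytes at offsets 2..3: 8B 05.
Big-endian: lowest address holds the most-significant byte.
The bytes are already most-significant first: 0x8B05.
Top bit is set, so as a signed 16-bit value this is 0x8B05 − 2^16 = -29947.

-29947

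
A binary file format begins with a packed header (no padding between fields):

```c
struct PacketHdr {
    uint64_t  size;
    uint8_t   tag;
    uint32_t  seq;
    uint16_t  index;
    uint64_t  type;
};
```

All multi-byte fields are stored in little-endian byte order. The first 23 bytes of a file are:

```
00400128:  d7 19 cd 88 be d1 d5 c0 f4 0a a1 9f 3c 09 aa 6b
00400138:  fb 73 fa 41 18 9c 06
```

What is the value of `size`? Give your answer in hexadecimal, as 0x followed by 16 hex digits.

`size` is the first field, at byte offset 0, occupying 8 bytes.
Bytes at offsets 0..7: D7 19 CD 88 BE D1 D5 C0.
Little-endian: lowest address holds the least-significant byte.
Reassemble most-significant byte first: C0 D5 D1 BE 88 CD 19 D7 → 0xC0D5D1BE88CD19D7.

0xC0D5D1BE88CD19D7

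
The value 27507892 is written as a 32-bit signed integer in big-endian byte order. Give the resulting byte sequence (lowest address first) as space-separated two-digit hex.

27507892 in hexadecimal, padded to 32 bits, is 0x01A3BCB4.
Split into bytes (most-significant first): 01 A3 BC B4.
Big-endian: lowest address holds the most-significant byte.
So the memory order matches the most-significant-first order: 01 A3 BC B4.

01 A3 BC B4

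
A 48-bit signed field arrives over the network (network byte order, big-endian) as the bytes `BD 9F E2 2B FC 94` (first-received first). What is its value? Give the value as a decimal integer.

-72980584727404

Big-endian stores the most-significant byte at the lowest address.
The bytes are already most-significant first: 0xBD9FE22BFC94.
Top bit is set, so as a signed 48-bit value this is 0xBD9FE22BFC94 − 2^48 = -72980584727404.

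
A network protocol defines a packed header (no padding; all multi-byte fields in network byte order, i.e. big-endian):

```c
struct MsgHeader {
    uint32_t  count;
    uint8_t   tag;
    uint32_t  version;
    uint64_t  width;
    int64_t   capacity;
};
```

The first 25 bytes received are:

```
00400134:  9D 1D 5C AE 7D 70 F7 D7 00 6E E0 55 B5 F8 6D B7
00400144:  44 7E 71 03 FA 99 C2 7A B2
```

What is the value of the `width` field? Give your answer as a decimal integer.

7989479979000641348

`width` follows `count` (4 B), `tag` (1 B), `version` (4 B), so it starts at offset 4 + 1 + 4 = 9 and occupies 8 bytes.
Bytes at offsets 9..16: 6E E0 55 B5 F8 6D B7 44.
Big-endian: lowest address holds the most-significant byte.
The bytes are already most-significant first: 0x6EE055B5F86DB744.
0x6EE055B5F86DB744 = 7989479979000641348.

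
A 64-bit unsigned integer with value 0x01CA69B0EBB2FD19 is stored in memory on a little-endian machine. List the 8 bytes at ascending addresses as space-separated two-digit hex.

Split into bytes (most-significant first): 01 CA 69 B0 EB B2 FD 19.
Little-endian: lowest address holds the least-significant byte.
So at ascending addresses the bytes are 19 FD B2 EB B0 69 CA 01.

19 FD B2 EB B0 69 CA 01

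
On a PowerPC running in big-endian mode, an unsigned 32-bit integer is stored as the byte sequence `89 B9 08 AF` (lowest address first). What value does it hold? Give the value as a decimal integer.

2310604975

Big-endian: lowest address holds the most-significant byte.
The bytes are already most-significant first: 0x89B908AF.
0x89B908AF = 2310604975.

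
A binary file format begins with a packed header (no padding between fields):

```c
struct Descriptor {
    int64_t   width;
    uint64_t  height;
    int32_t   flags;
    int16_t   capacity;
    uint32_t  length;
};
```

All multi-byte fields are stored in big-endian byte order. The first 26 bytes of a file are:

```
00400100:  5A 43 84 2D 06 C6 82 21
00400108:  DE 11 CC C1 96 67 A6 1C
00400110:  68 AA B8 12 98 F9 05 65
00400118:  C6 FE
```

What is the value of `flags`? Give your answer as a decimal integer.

`flags` follows `width` (8 B), `height` (8 B), so it starts at offset 8 + 8 = 16 and occupies 4 bytes.
Bytes at offsets 16..19: 68 AA B8 12.
In big-endian order the high byte comes first in memory.
The bytes are already most-significant first: 0x68AAB812.
0x68AAB812 = 1756018706.

1756018706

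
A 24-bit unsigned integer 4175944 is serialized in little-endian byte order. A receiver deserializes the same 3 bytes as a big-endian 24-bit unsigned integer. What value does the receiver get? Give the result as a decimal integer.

4175944 in 24-bit hexadecimal is 0x3FB848.
Stored little-endian, the bytes at ascending addresses are 48 B8 3F.
Read back as big-endian, the last byte is least significant, giving 0x48B83F.
0x48B83F = 4765759.

4765759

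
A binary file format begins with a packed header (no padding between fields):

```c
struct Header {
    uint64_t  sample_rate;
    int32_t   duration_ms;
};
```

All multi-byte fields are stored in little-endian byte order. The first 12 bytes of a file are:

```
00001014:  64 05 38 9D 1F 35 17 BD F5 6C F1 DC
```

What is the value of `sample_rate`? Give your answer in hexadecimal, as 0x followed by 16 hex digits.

`sample_rate` is the first field, at byte offset 0, occupying 8 bytes.
Bytes at offsets 0..7: 64 05 38 9D 1F 35 17 BD.
In little-endian order the low byte comes first in memory.
Reassemble most-significant byte first: BD 17 35 1F 9D 38 05 64 → 0xBD17351F9D380564.

0xBD17351F9D380564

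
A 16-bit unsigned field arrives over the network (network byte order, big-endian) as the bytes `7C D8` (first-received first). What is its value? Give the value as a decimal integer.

31960

Big-endian: lowest address holds the most-significant byte.
The bytes are already most-significant first: 0x7CD8.
0x7CD8 = 31960.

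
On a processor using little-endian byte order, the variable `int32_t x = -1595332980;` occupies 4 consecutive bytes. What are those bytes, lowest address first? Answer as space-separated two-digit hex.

8C 26 E9 A0

Two's complement of -1595332980 in 32 bits: 1595332980 = 0x5F16D974; invert → 0xA0E9268B; add 1 → 0xA0E9268C.
Split into bytes (most-significant first): A0 E9 26 8C.
In little-endian order the low byte comes first in memory.
So at ascending addresses the bytes are 8C 26 E9 A0.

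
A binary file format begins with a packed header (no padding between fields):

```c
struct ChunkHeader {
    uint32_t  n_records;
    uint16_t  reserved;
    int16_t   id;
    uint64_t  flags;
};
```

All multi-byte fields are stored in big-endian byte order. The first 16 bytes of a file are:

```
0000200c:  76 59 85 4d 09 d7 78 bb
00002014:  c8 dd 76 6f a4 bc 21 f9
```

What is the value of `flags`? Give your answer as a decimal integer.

14473854999315882489

`flags` follows `n_records` (4 B), `reserved` (2 B), `id` (2 B), so it starts at offset 4 + 2 + 2 = 8 and occupies 8 bytes.
Bytes at offsets 8..15: C8 DD 76 6F A4 BC 21 F9.
Big-endian stores the most-significant byte at the lowest address.
The bytes are already most-significant first: 0xC8DD766FA4BC21F9.
0xC8DD766FA4BC21F9 = 14473854999315882489.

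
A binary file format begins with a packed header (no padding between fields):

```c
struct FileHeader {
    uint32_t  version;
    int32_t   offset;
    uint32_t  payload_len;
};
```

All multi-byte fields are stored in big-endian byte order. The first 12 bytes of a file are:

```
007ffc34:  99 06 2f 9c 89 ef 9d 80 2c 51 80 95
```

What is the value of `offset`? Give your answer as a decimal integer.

-1980785280

`offset` follows `version` (4 bytes), so it starts at byte offset 4 and occupies 4 bytes.
Bytes at offsets 4..7: 89 EF 9D 80.
In big-endian order the high byte comes first in memory.
The bytes are already most-significant first: 0x89EF9D80.
Top bit is set, so as a signed 32-bit value this is 0x89EF9D80 − 2^32 = -1980785280.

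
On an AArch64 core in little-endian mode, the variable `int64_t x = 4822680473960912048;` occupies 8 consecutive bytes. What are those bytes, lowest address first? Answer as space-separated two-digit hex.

4822680473960912048 in hexadecimal, padded to 64 bits, is 0x42ED9A56E3A714B0.
Split into bytes (most-significant first): 42 ED 9A 56 E3 A7 14 B0.
Little-endian stores the least-significant byte at the lowest address.
So at ascending addresses the bytes are B0 14 A7 E3 56 9A ED 42.

B0 14 A7 E3 56 9A ED 42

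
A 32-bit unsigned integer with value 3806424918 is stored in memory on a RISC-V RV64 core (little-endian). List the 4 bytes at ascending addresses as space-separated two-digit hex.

3806424918 in hexadecimal, padded to 32 bits, is 0xE2E16F56.
Split into bytes (most-significant first): E2 E1 6F 56.
In little-endian order the low byte comes first in memory.
So at ascending addresses the bytes are 56 6F E1 E2.

56 6F E1 E2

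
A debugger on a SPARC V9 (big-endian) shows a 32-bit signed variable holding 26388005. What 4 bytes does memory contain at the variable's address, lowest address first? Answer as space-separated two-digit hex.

26388005 in hexadecimal, padded to 32 bits, is 0x0192A625.
Split into bytes (most-significant first): 01 92 A6 25.
In big-endian order the high byte comes first in memory.
So the memory order matches the most-significant-first order: 01 92 A6 25.

01 92 A6 25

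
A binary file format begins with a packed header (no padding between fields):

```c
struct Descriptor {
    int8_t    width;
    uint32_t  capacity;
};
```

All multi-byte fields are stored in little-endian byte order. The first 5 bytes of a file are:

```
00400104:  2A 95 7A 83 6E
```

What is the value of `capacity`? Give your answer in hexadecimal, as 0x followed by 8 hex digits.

0x6E837A95

`capacity` follows `width` (1 byte), so it starts at byte offset 1 and occupies 4 bytes.
Bytes at offsets 1..4: 95 7A 83 6E.
Little-endian: lowest address holds the least-significant byte.
Reassemble most-significant byte first: 6E 83 7A 95 → 0x6E837A95.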